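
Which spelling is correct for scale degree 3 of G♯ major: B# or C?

B#

Each scale degree takes a distinct letter name. Degree 3 of a scale on G must use the letter B.
B# and C are enharmonically the same pitch, but only B# uses the letter B, so it is the correct spelling here.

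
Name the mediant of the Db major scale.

F

Degree 3 takes the letter 2 steps above D, which is F.
In major, degree 3 sits 4 semitones above the tonic. Db + 4 semitones is pitch class 5, spelled on F as F.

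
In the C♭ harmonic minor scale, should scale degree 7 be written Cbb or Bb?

Each scale degree takes a distinct letter name. Degree 7 of a scale on C must use the letter B.
Bb and Cbb are enharmonically the same pitch, but only Bb uses the letter B, so it is the correct spelling here.

Bb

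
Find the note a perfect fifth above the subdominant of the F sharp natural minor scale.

The subdominant of F# natural minor is B.
A perfect fifth (7 semitones) above B lands on the letter F, giving F#.

F#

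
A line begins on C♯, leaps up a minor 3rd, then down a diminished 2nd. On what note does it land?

D##

A minor third up from C# is E (letter E, 3 semitones up).
A diminished second down from E is D## (letter D, 0 semitones down).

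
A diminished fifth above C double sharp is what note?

C up a perfect fifth is G, so the target letter is G.
From C##, a diminished fifth is 6 semitones up: G#.

G#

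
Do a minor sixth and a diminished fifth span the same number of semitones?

No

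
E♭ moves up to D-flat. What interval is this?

minor seventh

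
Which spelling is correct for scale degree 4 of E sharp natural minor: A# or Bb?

Each scale degree takes a distinct letter name. Degree 4 of a scale on E must use the letter A.
A# and Bb are enharmonically the same pitch, but only A# uses the letter A, so it is the correct spelling here.

A#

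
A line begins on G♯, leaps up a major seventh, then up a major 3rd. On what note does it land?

A##

A major seventh up from G# is F## (letter F, 11 semitones up).
A major third up from F## is A## (letter A, 4 semitones up).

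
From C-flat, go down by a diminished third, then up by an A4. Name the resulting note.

A diminished third down from Cb is A (letter A, 2 semitones down).
An augmented fourth up from A is D# (letter D, 6 semitones up).

D#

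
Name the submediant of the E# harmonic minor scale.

C#

Degree 6 takes the letter 5 steps above E, which is C.
In harmonic minor, degree 6 sits 8 semitones above the tonic. E# + 8 semitones is pitch class 1, spelled on C as C#.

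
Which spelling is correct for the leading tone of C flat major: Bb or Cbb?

Bb

Each scale degree takes a distinct letter name. Degree 7 of a scale on C must use the letter B.
Bb and Cbb are enharmonically the same pitch, but only Bb uses the letter B, so it is the correct spelling here.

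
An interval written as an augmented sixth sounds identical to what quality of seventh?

An augmented sixth spans 10 semitones.
A seventh spanning 10 semitones is minor (the major seventh is 11).

minor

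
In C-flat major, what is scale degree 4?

Fb

Degree 4 takes the letter 3 steps above C, which is F.
In major, degree 4 sits 5 semitones above the tonic. Cb + 5 semitones is pitch class 4, spelled on F as Fb.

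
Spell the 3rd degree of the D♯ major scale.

The D# major scale runs D# E# F## G# A# B# C##.
Degree 3 is F##.

F##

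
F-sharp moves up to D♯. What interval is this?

Counting letters F–G–A–B–C–D gives a sixth.
F#→D# = 9 semitones, exactly the major sixth.

major sixth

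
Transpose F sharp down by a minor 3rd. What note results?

D#

A third below F lands on the letter D.
A minor third spans 3 semitones, so F# moves to pitch class 3. On the letter D that is D#.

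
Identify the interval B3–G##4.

Counting letters B–C–D–E–F–G gives a sixth.
B→G## = 10 semitones, 1 wider than the major sixth (9), so augmented.

augmented sixth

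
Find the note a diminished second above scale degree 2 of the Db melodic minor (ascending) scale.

Fbb

Scale degree 2 of Db melodic minor (ascending) is Eb.
A diminished second (0 semitones) above Eb lands on the letter F, giving Fbb.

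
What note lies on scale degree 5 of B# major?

F##

Degree 5 takes the letter 4 steps above B, which is F.
In major, degree 5 sits 7 semitones above the tonic. B# + 7 semitones is pitch class 7, spelled on F as F##.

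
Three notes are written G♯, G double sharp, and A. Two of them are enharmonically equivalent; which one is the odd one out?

In 12-tone equal temperament, enharmonic equivalents share a pitch class. G# is pitch class 8; G## is pitch class 9; A is pitch class 9.
G## and A share pitch class 9, while G# is pitch class 8.

G#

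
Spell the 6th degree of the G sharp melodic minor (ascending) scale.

E#

The G# melodic minor (ascending) scale runs G# A# B C# D# E# F##.
Degree 6 is E#.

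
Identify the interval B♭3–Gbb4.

diminished sixth

The letter names run B→G, a span of 5 letter steps, so the interval is some kind of sixth.
Bb to Gbb is 7 semitones. A major sixth is 9, so 7 makes it diminished.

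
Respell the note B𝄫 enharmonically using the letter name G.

G##

Bbb is pitch class 9. The letter G alone is pitch class 7.
To reach pitch class 9 from G requires an offset of +2 semitones, i.e. double sharp: G##.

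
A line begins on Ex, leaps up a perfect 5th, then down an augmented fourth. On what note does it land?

A perfect fifth up from E## is B## (letter B, 7 semitones up).
An augmented fourth down from B## is F## (letter F, 6 semitones down).

F##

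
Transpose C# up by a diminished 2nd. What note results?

Db

C up a major second is D, so the target letter is D.
From C#, a diminished second is 0 semitones up: Db.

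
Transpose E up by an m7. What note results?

D

A seventh above E lands on the letter D.
A minor seventh spans 10 semitones, so E moves to pitch class 2. On the letter D that is D.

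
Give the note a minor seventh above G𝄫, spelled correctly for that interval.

Fbb

G up a major seventh is F#, so the target letter is F.
From Gbb, a minor seventh is 10 semitones up: Fbb.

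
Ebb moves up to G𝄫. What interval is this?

The letter names run E→G, a span of 2 letter steps, so the interval is some kind of third.
Ebb to Gbb is 3 semitones. A major third is 4, so 3 makes it minor.

minor third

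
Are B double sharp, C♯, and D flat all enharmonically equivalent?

Yes

B## = pitch class 1 and C# = pitch class 1 and Db = pitch class 1 — the same pitch class, so they are enharmonic equivalents.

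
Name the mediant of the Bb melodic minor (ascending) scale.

Db

Degree 3 takes the letter 2 steps above B, which is D.
In melodic minor (ascending), degree 3 sits 3 semitones above the tonic. Bb + 3 semitones is pitch class 1, spelled on D as Db.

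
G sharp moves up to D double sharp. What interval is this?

The letter names run G→D, a span of 4 letter steps, so the interval is some kind of fifth.
G# to D## is 8 semitones. A perfect fifth is 7, so 8 makes it augmented.

augmented fifth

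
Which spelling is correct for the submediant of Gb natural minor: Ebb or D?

Ebb

Each scale degree takes a distinct letter name. Degree 6 of a scale on G must use the letter E.
Ebb and D are enharmonically the same pitch, but only Ebb uses the letter E, so it is the correct spelling here.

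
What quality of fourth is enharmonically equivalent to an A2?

An augmented second spans 3 semitones.
A fourth spanning 3 semitones is doubly diminished (the perfect fourth is 5).

doubly diminished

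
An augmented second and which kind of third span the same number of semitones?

minor

An augmented second spans 3 semitones.
A third spanning 3 semitones is minor (the major third is 4).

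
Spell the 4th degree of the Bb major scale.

Eb

The Bb major scale runs Bb C D Eb F G A.
Degree 4 is Eb.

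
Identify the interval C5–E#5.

Counting letters C–D–E gives a third.
C→E# = 5 semitones, 1 wider than the major third (4), so augmented.

augmented third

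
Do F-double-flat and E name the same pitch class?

No

Fbb is pitch class 3; E is pitch class 4.
The pitch classes differ (3 vs. 4), so they are not enharmonic equivalents.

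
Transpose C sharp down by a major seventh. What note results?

A seventh below C lands on the letter D.
A major seventh spans 11 semitones, so C# moves to pitch class 2. On the letter D that is D.

D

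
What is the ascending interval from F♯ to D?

minor sixth

Counting letters F–G–A–B–C–D gives a sixth.
F#→D = 8 semitones, 1 narrower than the major sixth (9), so minor.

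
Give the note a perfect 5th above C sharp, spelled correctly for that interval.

G#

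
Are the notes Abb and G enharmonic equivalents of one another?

Abb = pitch class 7 and G = pitch class 7 — the same pitch class, so they are enharmonic equivalents.

Yes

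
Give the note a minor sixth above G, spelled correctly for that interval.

Eb

G up a major sixth is E, so the target letter is E.
From G, a minor sixth is 8 semitones up: Eb.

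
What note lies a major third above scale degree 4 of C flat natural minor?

Ab

Scale degree 4 of Cb natural minor is Fb.
A major third (4 semitones) above Fb lands on the letter A, giving Ab.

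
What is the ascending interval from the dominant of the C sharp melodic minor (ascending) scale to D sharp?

perfect fifth

The dominant of C# melodic minor (ascending) is G#.
G# up to D#: letters G→D make it a fifth; 7 semitones makes it perfect.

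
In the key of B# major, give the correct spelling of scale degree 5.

The B# major scale runs B# C## D## E# F## G## A##.
Degree 5 is F##.

F##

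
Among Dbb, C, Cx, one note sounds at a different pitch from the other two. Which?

C##

In 12-tone equal temperament, enharmonic equivalents share a pitch class. Dbb is pitch class 0; C is pitch class 0; C## is pitch class 2.
Dbb and C share pitch class 0, while C## is pitch class 2.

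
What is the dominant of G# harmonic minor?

Degree 5 takes the letter 4 steps above G, which is D.
In harmonic minor, degree 5 sits 7 semitones above the tonic. G# + 7 semitones is pitch class 3, spelled on D as D#.

D#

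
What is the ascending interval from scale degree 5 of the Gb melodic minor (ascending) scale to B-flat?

major sixth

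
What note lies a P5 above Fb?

Cb

F up a perfect fifth is C, so the target letter is C.
From Fb, a perfect fifth is 7 semitones up: Cb.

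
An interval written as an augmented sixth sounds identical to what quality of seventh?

An augmented sixth spans 10 semitones.
A seventh spanning 10 semitones is minor (the major seventh is 11).

minor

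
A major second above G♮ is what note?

A

A second above G lands on the letter A.
A major second spans 2 semitones, so G moves to pitch class 9. On the letter A that is A.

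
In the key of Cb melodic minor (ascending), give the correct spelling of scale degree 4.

The Cb melodic minor (ascending) scale runs Cb Db Ebb Fb Gb Ab Bb.
Degree 4 is Fb.

Fb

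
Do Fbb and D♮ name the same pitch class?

No

Two spellings are enharmonically equivalent only if they share a pitch class.
Here Fbb → 3, D → 2; 2 ≠ 3, so they are not.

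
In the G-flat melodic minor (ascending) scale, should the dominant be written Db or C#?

Each scale degree takes a distinct letter name. Degree 5 of a scale on G must use the letter D.
Db and C# are enharmonically the same pitch, but only Db uses the letter D, so it is the correct spelling here.

Db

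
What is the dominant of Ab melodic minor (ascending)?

The Ab melodic minor (ascending) scale runs Ab Bb Cb Db Eb F G.
Degree 5 is Eb.

Eb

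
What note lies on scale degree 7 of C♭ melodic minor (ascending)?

Bb

Degree 7 takes the letter 6 steps above C, which is B.
In melodic minor (ascending), degree 7 sits 11 semitones above the tonic. Cb + 11 semitones is pitch class 10, spelled on B as Bb.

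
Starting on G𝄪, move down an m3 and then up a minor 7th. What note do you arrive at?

D##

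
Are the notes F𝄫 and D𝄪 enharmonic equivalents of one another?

Two spellings are enharmonically equivalent only if they share a pitch class.
Here Fbb → 3, D## → 4; 3 ≠ 4, so they are not.

No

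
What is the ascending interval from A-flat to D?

augmented fourth

The letter names run A→D, a span of 3 letter steps, so the interval is some kind of fourth.
Ab to D is 6 semitones. A perfect fourth is 5, so 6 makes it augmented.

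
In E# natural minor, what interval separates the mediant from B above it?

The mediant of E# natural minor is G#.
G# up to B: letters G→B make it a third; 3 semitones makes it minor.

minor third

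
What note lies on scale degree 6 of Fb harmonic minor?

Dbb

The Fb harmonic minor scale runs Fb Gb Abb Bbb Cb Dbb Eb.
Degree 6 is Dbb.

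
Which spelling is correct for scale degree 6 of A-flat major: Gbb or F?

F

Each scale degree takes a distinct letter name. Degree 6 of a scale on A must use the letter F.
F and Gbb are enharmonically the same pitch, but only F uses the letter F, so it is the correct spelling here.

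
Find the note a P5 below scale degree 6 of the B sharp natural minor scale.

Scale degree 6 of B# natural minor is G#.
A perfect fifth (7 semitones) below G# lands on the letter C, giving C#.

C#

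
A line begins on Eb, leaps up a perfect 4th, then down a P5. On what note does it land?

A perfect fourth up from Eb is Ab (letter A, 5 semitones up).
A perfect fifth down from Ab is Db (letter D, 7 semitones down).

Db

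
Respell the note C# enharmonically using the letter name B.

B##

Plain B sits 2 semitones below C#, so on the letter B the same pitch needs a double sharp: B##.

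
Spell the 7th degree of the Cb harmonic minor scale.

The Cb harmonic minor scale runs Cb Db Ebb Fb Gb Abb Bb.
Degree 7 is Bb.

Bb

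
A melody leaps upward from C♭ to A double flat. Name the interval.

minor sixth

Counting letters C–D–E–F–G–A gives a sixth.
Cb→Abb = 8 semitones, 1 narrower than the major sixth (9), so minor.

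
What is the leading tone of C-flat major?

Bb

Degree 7 takes the letter 6 steps above C, which is B.
In major, degree 7 sits 11 semitones above the tonic. Cb + 11 semitones is pitch class 10, spelled on B as Bb.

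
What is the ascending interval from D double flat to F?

Counting letters D–E–F gives a third.
Dbb→F = 5 semitones, 1 wider than the major third (4), so augmented.

augmented third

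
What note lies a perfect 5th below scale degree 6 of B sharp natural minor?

Scale degree 6 of B# natural minor is G#.
A perfect fifth (7 semitones) below G# lands on the letter C, giving C#.

C#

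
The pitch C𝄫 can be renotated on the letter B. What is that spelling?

Bb

Plain B sits 1 semitone above Cbb, so on the letter B the same pitch needs a flat: Bb.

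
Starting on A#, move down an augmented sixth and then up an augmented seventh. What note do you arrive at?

B#

An augmented sixth down from A# is C (letter C, 10 semitones down).
An augmented seventh up from C is B# (letter B, 12 semitones up).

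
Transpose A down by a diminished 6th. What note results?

A down a major sixth is C, so the target letter is C.
From A, a diminished sixth is 7 semitones down: C##.

C##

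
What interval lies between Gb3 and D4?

augmented fifth

The letter names run G→D, a span of 4 letter steps, so the interval is some kind of fifth.
Gb to D is 8 semitones. A perfect fifth is 7, so 8 makes it augmented.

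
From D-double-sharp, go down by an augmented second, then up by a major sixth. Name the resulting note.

A#

An augmented second down from D## is C# (letter C, 3 semitones down).
A major sixth up from C# is A# (letter A, 9 semitones up).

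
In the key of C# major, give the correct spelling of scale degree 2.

D#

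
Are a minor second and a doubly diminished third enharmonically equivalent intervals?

A minor second spans 1 semitone; a doubly diminished third spans 1.
They are enharmonically equivalent.

Yes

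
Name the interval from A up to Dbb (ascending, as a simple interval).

doubly diminished fourth

Counting letters A–B–C–D gives a fourth.
A→Dbb = 3 semitones, 2 narrower than the perfect fourth (5), so doubly diminished.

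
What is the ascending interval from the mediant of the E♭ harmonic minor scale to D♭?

perfect fifth

The mediant of Eb harmonic minor is Gb.
Gb up to Db: letters G→D make it a fifth; 7 semitones makes it perfect.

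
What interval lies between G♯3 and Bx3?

The letter names run G→B, a span of 2 letter steps, so the interval is some kind of third.
G# to B## is 5 semitones. A major third is 4, so 5 makes it augmented.

augmented third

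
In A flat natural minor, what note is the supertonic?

Bb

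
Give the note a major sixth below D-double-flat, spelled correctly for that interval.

Fbb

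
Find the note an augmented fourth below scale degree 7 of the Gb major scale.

Scale degree 7 of Gb major is F.
An augmented fourth (6 semitones) below F lands on the letter C, giving Cb.

Cb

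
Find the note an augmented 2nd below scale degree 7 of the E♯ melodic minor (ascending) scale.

C#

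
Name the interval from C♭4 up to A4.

augmented sixth

The letter names run C→A, a span of 5 letter steps, so the interval is some kind of sixth.
Cb to A is 10 semitones. A major sixth is 9, so 10 makes it augmented.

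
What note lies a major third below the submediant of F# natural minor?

The submediant of F# natural minor is D.
A major third (4 semitones) below D lands on the letter B, giving Bb.

Bb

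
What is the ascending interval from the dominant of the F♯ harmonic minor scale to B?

The dominant of F# harmonic minor is C#.
C# up to B: letters C→B make it a seventh; 10 semitones makes it minor.

minor seventh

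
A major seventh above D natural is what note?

D up a major seventh is C#, so the target letter is C.
From D, a major seventh is 11 semitones up: C#.

C#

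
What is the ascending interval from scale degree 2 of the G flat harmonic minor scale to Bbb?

minor second

Scale degree 2 of Gb harmonic minor is Ab.
Ab up to Bbb: letters A→B make it a second; 1 semitone makes it minor.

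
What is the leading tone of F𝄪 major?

E##

The F## major scale runs F## G## A## B# C## D## E##.
Degree 7 is E##.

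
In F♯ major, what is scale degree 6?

D#

The F# major scale runs F# G# A# B C# D# E#.
Degree 6 is D#.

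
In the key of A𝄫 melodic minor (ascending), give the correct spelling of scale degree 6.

Degree 6 takes the letter 5 steps above A, which is F.
In melodic minor (ascending), degree 6 sits 9 semitones above the tonic. Abb + 9 semitones is pitch class 4, spelled on F as Fb.

Fb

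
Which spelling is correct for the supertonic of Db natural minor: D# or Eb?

Eb

Each scale degree takes a distinct letter name. Degree 2 of a scale on D must use the letter E.
Eb and D# are enharmonically the same pitch, but only Eb uses the letter E, so it is the correct spelling here.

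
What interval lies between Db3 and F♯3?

Counting letters D–E–F gives a third.
Db→F# = 5 semitones, 1 wider than the major third (4), so augmented.

augmented third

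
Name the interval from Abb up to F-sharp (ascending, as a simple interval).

doubly augmented sixth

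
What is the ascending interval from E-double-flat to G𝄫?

The letter names run E→G, a span of 2 letter steps, so the interval is some kind of third.
Ebb to Gbb is 3 semitones. A major third is 4, so 3 makes it minor.

minor third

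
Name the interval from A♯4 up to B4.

minor second

Counting letters A–B gives a second.
A#→B = 1 semitone, 1 narrower than the major second (2), so minor.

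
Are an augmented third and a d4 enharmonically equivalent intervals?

No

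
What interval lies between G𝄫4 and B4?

doubly augmented third

The letter names run G→B, a span of 2 letter steps, so the interval is some kind of third.
Gbb to B is 6 semitones. A major third is 4, so 6 makes it doubly augmented.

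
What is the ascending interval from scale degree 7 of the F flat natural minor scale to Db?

major seventh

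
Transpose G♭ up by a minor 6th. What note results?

G up a major sixth is E, so the target letter is E.
From Gb, a minor sixth is 8 semitones up: Ebb.

Ebb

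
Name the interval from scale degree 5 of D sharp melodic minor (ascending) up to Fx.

major sixth

Scale degree 5 of D# melodic minor (ascending) is A#.
A# up to F##: letters A→F make it a sixth; 9 semitones makes it major.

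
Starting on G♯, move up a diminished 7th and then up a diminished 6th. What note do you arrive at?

Dbb

A diminished seventh up from G# is F (letter F, 9 semitones up).
A diminished sixth up from F is Dbb (letter D, 7 semitones up).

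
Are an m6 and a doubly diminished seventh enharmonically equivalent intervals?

Yes

A minor sixth spans 8 semitones; a doubly diminished seventh spans 8.
They are enharmonically equivalent.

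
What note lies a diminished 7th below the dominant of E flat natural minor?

The dominant of Eb natural minor is Bb.
A diminished seventh (9 semitones) below Bb lands on the letter C, giving C#.

C#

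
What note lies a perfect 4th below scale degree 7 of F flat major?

Bb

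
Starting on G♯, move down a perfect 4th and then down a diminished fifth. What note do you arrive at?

A perfect fourth down from G# is D# (letter D, 5 semitones down).
A diminished fifth down from D# is G## (letter G, 6 semitones down).

G##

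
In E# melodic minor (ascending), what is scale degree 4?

Degree 4 takes the letter 3 steps above E, which is A.
In melodic minor (ascending), degree 4 sits 5 semitones above the tonic. E# + 5 semitones is pitch class 10, spelled on A as A#.

A#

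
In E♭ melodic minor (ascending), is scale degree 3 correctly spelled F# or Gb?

Each scale degree takes a distinct letter name. Degree 3 of a scale on E must use the letter G.
Gb and F# are enharmonically the same pitch, but only Gb uses the letter G, so it is the correct spelling here.

Gb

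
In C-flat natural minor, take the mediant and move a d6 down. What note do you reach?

The mediant of Cb natural minor is Ebb.
A diminished sixth (7 semitones) below Ebb lands on the letter G, giving G.

G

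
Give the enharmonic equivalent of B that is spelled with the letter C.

Cb

Plain C sits 1 semitone above B, so on the letter C the same pitch needs a flat: Cb.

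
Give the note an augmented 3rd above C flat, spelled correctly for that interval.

E

C up a major third is E, so the target letter is E.
From Cb, an augmented third is 5 semitones up: E.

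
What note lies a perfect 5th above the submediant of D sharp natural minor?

The submediant of D# natural minor is B.
A perfect fifth (7 semitones) above B lands on the letter F, giving F#.

F#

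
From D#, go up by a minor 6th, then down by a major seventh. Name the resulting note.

C

A minor sixth up from D# is B (letter B, 8 semitones up).
A major seventh down from B is C (letter C, 11 semitones down).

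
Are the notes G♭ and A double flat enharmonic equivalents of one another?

No

Gb is pitch class 6; Abb is pitch class 7.
The pitch classes differ (6 vs. 7), so they are not enharmonic equivalents.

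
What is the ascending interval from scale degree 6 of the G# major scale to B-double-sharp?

Scale degree 6 of G# major is E#.
E# up to B##: letters E→B make it a fifth; 8 semitones makes it augmented.

augmented fifth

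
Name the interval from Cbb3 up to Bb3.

augmented seventh

The letter names run C→B, a span of 6 letter steps, so the interval is some kind of seventh.
Cbb to Bb is 12 semitones. A major seventh is 11, so 12 makes it augmented.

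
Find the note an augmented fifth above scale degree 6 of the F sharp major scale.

A##

Scale degree 6 of F# major is D#.
An augmented fifth (8 semitones) above D# lands on the letter A, giving A##.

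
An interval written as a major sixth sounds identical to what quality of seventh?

A major sixth spans 9 semitones.
A seventh spanning 9 semitones is diminished (the major seventh is 11).

diminished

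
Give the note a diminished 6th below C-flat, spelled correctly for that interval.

C down a major sixth is Eb, so the target letter is E.
From Cb, a diminished sixth is 7 semitones down: E.

E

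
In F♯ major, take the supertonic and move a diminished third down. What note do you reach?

The supertonic of F# major is G#.
A diminished third (2 semitones) below G# lands on the letter E, giving E##.

E##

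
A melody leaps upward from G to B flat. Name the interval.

minor third

Counting letters G–A–B gives a third.
G→Bb = 3 semitones, 1 narrower than the major third (4), so minor.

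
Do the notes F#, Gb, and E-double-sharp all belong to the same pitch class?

F# is pitch class 6; Gb is pitch class 6; E## is pitch class 6.
All spellings map to pitch class 6, so they are enharmonically equivalent.

Yes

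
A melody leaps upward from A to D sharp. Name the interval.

augmented fourth

Counting letters A–B–C–D gives a fourth.
A→D# = 6 semitones, 1 wider than the perfect fourth (5), so augmented.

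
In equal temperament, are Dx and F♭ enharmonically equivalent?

Yes

D## is pitch class 4; Fb is pitch class 4.
All spellings map to pitch class 4, so they are enharmonically equivalent.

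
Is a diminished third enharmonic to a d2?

No

A diminished third spans 2 semitones; a diminished second spans 0.
The spans differ, so they are not enharmonic equivalents.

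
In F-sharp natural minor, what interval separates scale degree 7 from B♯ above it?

Scale degree 7 of F# natural minor is E.
E up to B#: letters E→B make it a fifth; 8 semitones makes it augmented.

augmented fifth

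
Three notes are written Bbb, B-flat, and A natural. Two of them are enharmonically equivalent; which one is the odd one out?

Bb

In 12-tone equal temperament, enharmonic equivalents share a pitch class. Bbb is pitch class 9; Bb is pitch class 10; A is pitch class 9.
Bbb and A share pitch class 9, while Bb is pitch class 10.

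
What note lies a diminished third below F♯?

A third below F lands on the letter D.
A diminished third spans 2 semitones, so F# moves to pitch class 4. On the letter D that is D##.

D##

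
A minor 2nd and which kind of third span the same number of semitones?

A minor second spans 1 semitone.
A third spanning 1 semitone is doubly diminished (the major third is 4).

doubly diminished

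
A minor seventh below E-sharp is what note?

F##

A seventh below E lands on the letter F.
A minor seventh spans 10 semitones, so E# moves to pitch class 7. On the letter F that is F##.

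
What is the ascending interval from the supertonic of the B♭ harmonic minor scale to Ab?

The supertonic of Bb harmonic minor is C.
C up to Ab: letters C→A make it a sixth; 8 semitones makes it minor.

minor sixth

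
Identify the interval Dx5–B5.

diminished sixth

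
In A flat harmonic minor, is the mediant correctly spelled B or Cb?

Each scale degree takes a distinct letter name. Degree 3 of a scale on A must use the letter C.
Cb and B are enharmonically the same pitch, but only Cb uses the letter C, so it is the correct spelling here.

Cb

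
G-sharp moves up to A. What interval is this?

Counting letters G–A gives a second.
G#→A = 1 semitone, 1 narrower than the major second (2), so minor.

minor second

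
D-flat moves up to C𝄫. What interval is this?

diminished seventh

The letter names run D→C, a span of 6 letter steps, so the interval is some kind of seventh.
Db to Cbb is 9 semitones. A major seventh is 11, so 9 makes it diminished.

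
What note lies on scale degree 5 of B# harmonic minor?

F##

Degree 5 takes the letter 4 steps above B, which is F.
In harmonic minor, degree 5 sits 7 semitones above the tonic. B# + 7 semitones is pitch class 7, spelled on F as F##.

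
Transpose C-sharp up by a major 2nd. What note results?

D#

A second above C lands on the letter D.
A major second spans 2 semitones, so C# moves to pitch class 3. On the letter D that is D#.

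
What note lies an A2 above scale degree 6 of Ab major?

Scale degree 6 of Ab major is F.
An augmented second (3 semitones) above F lands on the letter G, giving G#.

G#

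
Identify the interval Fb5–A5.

The letter names run F→A, a span of 2 letter steps, so the interval is some kind of third.
Fb to A is 5 semitones. A major third is 4, so 5 makes it augmented.

augmented third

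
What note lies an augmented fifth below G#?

A fifth below G lands on the letter C.
An augmented fifth spans 8 semitones, so G# moves to pitch class 0. On the letter C that is C.

C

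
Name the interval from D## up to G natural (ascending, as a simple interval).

doubly diminished fourth

Counting letters D–E–F–G gives a fourth.
D##→G = 3 semitones, 2 narrower than the perfect fourth (5), so doubly diminished.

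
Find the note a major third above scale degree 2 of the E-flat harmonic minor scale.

Scale degree 2 of Eb harmonic minor is F.
A major third (4 semitones) above F lands on the letter A, giving A.

A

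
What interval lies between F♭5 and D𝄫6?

minor sixth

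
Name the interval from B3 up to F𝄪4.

augmented fifth

Counting letters B–C–D–E–F gives a fifth.
B→F## = 8 semitones, 1 wider than the perfect fifth (7), so augmented.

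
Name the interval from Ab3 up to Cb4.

minor third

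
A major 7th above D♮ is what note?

C#

A seventh above D lands on the letter C.
A major seventh spans 11 semitones, so D moves to pitch class 1. On the letter C that is C#.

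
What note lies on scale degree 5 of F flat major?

Cb

Degree 5 takes the letter 4 steps above F, which is C.
In major, degree 5 sits 7 semitones above the tonic. Fb + 7 semitones is pitch class 11, spelled on C as Cb.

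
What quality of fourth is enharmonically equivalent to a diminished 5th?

A diminished fifth spans 6 semitones.
A fourth spanning 6 semitones is augmented (the perfect fourth is 5).

augmented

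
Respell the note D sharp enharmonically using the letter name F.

Fbb

D# is pitch class 3. The letter F alone is pitch class 5.
To reach pitch class 3 from F requires an offset of -2 semitones, i.e. double flat: Fbb.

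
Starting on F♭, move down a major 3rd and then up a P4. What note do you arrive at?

A major third down from Fb is Dbb (letter D, 4 semitones down).
A perfect fourth up from Dbb is Gbb (letter G, 5 semitones up).

Gbb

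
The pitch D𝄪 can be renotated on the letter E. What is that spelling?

E

D## is pitch class 4. The letter E alone is pitch class 4.
Pitch class 4 on E needs no accidental: E.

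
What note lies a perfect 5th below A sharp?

D#

A down a perfect fifth is D, so the target letter is D.
From A#, a perfect fifth is 7 semitones down: D#.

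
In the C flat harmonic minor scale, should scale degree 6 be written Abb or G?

Each scale degree takes a distinct letter name. Degree 6 of a scale on C must use the letter A.
Abb and G are enharmonically the same pitch, but only Abb uses the letter A, so it is the correct spelling here.

Abb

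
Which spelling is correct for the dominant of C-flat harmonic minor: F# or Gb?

Gb

Each scale degree takes a distinct letter name. Degree 5 of a scale on C must use the letter G.
Gb and F# are enharmonically the same pitch, but only Gb uses the letter G, so it is the correct spelling here.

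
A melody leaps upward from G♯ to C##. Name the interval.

augmented fourth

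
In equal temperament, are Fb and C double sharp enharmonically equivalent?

No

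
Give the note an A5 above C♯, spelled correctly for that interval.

A fifth above C lands on the letter G.
An augmented fifth spans 8 semitones, so C# moves to pitch class 9. On the letter G that is G##.

G##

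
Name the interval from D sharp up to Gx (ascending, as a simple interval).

Counting letters D–E–F–G gives a fourth.
D#→G## = 6 semitones, 1 wider than the perfect fourth (5), so augmented.

augmented fourth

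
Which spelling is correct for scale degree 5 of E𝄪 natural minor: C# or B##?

Each scale degree takes a distinct letter name. Degree 5 of a scale on E must use the letter B.
B## and C# are enharmonically the same pitch, but only B## uses the letter B, so it is the correct spelling here.

B##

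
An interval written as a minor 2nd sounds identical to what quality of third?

doubly diminished

A minor second spans 1 semitone.
A third spanning 1 semitone is doubly diminished (the major third is 4).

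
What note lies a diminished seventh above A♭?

A seventh above A lands on the letter G.
A diminished seventh spans 9 semitones, so Ab moves to pitch class 5. On the letter G that is Gbb.

Gbb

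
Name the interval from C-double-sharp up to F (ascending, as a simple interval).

Counting letters C–D–E–F gives a fourth.
C##→F = 3 semitones, 2 narrower than the perfect fourth (5), so doubly diminished.

doubly diminished fourth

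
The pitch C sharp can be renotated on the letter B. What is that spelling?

B##

C# is pitch class 1. The letter B alone is pitch class 11.
To reach pitch class 1 from B requires an offset of +2 semitones, i.e. double sharp: B##.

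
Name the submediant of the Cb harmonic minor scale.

Abb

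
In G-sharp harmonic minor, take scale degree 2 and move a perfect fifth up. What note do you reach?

E#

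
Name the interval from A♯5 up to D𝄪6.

augmented fourth

Counting letters A–B–C–D gives a fourth.
A#→D## = 6 semitones, 1 wider than the perfect fourth (5), so augmented.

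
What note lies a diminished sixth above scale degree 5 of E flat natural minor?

Gbb

Scale degree 5 of Eb natural minor is Bb.
A diminished sixth (7 semitones) above Bb lands on the letter G, giving Gbb.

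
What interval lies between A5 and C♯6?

The letter names run A→C, a span of 2 letter steps, so the interval is some kind of third.
A to C# is 4 semitones. A major third is 4, so 4 makes it major.

major third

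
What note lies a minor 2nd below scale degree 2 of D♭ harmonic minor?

D

Scale degree 2 of Db harmonic minor is Eb.
A minor second (1 semitone) below Eb lands on the letter D, giving D.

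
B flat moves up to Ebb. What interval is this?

The letter names run B→E, a span of 3 letter steps, so the interval is some kind of fourth.
Bb to Ebb is 4 semitones. A perfect fourth is 5, so 4 makes it diminished.

diminished fourth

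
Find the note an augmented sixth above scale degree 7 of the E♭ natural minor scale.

Scale degree 7 of Eb natural minor is Db.
An augmented sixth (10 semitones) above Db lands on the letter B, giving B.

B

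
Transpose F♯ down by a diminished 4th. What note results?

C##

F down a perfect fourth is C, so the target letter is C.
From F#, a diminished fourth is 4 semitones down: C##.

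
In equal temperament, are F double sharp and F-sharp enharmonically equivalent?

F## is pitch class 7; F# is pitch class 6.
The pitch classes differ (7 vs. 6), so they are not enharmonic equivalents.

No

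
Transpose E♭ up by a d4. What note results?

Abb

E up a perfect fourth is A, so the target letter is A.
From Eb, a diminished fourth is 4 semitones up: Abb.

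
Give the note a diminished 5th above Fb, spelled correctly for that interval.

A fifth above F lands on the letter C.
A diminished fifth spans 6 semitones, so Fb moves to pitch class 10. On the letter C that is Cbb.

Cbb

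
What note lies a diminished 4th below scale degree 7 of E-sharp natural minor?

Scale degree 7 of E# natural minor is D#.
A diminished fourth (4 semitones) below D# lands on the letter A, giving A##.

A##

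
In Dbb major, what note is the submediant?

Bbb

The Dbb major scale runs Dbb Ebb Fb Gbb Abb Bbb Cb.
Degree 6 is Bbb.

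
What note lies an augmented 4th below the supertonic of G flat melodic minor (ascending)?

The supertonic of Gb melodic minor (ascending) is Ab.
An augmented fourth (6 semitones) below Ab lands on the letter E, giving Ebb.

Ebb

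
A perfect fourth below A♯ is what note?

A down a perfect fourth is E, so the target letter is E.
From A#, a perfect fourth is 5 semitones down: E#.

E#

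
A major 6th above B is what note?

B up a major sixth is G#, so the target letter is G.
From B, a major sixth is 9 semitones up: G#.

G#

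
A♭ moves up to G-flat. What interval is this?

Counting letters A–B–C–D–E–F–G gives a seventh.
Ab→Gb = 10 semitones, 1 narrower than the major seventh (11), so minor.

minor seventh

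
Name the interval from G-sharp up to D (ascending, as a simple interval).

diminished fifth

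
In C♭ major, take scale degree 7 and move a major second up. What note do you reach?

Scale degree 7 of Cb major is Bb.
A major second (2 semitones) above Bb lands on the letter C, giving C.

C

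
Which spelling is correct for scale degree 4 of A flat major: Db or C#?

Db

Each scale degree takes a distinct letter name. Degree 4 of a scale on A must use the letter D.
Db and C# are enharmonically the same pitch, but only Db uses the letter D, so it is the correct spelling here.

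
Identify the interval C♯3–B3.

minor seventh

The letter names run C→B, a span of 6 letter steps, so the interval is some kind of seventh.
C# to B is 10 semitones. A major seventh is 11, so 10 makes it minor.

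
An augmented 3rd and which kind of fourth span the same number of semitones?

perfect

An augmented third spans 5 semitones.
A fourth spanning 5 semitones is perfect (the perfect fourth is 5).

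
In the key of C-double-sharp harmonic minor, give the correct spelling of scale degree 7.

B##

The C## harmonic minor scale runs C## D## E# F## G## A# B##.
Degree 7 is B##.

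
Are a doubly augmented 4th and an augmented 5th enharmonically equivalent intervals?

No

A doubly augmented fourth spans 7 semitones; an augmented fifth spans 8.
The spans differ, so they are not enharmonic equivalents.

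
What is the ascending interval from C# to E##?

The letter names run C→E, a span of 2 letter steps, so the interval is some kind of third.
C# to E## is 5 semitones. A major third is 4, so 5 makes it augmented.

augmented third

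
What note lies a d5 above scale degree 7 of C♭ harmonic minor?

Scale degree 7 of Cb harmonic minor is Bb.
A diminished fifth (6 semitones) above Bb lands on the letter F, giving Fb.

Fb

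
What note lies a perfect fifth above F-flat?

A fifth above F lands on the letter C.
A perfect fifth spans 7 semitones, so Fb moves to pitch class 11. On the letter C that is Cb.

Cb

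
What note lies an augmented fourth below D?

D down a perfect fourth is A, so the target letter is A.
From D, an augmented fourth is 6 semitones down: Ab.

Ab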